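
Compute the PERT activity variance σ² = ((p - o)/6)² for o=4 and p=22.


σ² = ((p - o) / 6)² = (p - o)² / 36
= (22 - 4)² / 36
= 18² / 36
= 324 / 36
= 9.0000


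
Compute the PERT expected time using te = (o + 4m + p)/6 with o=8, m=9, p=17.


te = (o + 4m + p) / 6
= (8 + 4×9 + 17) / 6
= (8 + 36 + 17) / 6
= 61 / 6
= 10.17


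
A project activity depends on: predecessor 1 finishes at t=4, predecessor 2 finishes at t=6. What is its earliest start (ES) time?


ES = max of all predecessor completion times
Predecessors: [4, 6]
ES = max(4, 6)
= 6


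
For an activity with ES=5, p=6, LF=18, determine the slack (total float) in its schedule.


EF = ES + duration = 5 + 6 = 11
LS = LF - duration = 18 - 6 = 12
Total Float = LF - EF = 18 - 11
(or LS - ES = 12 - 5)
= 7


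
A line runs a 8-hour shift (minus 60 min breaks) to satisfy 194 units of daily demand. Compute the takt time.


Available = 8×60 - 60 = 420 min
Takt time = 420 / 194
= 2.16 min/unit


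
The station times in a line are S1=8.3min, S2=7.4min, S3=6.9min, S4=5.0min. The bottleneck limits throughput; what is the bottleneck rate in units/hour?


Bottleneck = longest station time
Station times: [8.3, 7.4, 6.9, 5.0]
Max = 8.3 min
Rate = 60 / 8.3
= 7.23 units/hour (bottleneck: 8.3min)


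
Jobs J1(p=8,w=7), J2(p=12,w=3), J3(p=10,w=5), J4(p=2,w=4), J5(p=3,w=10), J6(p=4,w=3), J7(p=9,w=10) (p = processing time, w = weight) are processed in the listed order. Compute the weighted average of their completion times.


Completion times:
  J1: C=8, w×C=7×8=56
  J2: C=20, w×C=3×20=60
  J3: C=30, w×C=5×30=150
  J4: C=32, w×C=4×32=128
  J5: C=35, w×C=10×35=350
  J6: C=39, w×C=3×39=117
  J7: C=48, w×C=10×48=480
Sum w×C = 1341
Sum w = 42
Weighted avg = 1341/42
= 31.93


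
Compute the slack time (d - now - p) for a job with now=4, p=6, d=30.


Slack = due - current_time - processing
= 30 - 4 - 6
= 20


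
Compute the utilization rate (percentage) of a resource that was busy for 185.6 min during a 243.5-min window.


Utilization = busy / total × 100
= 185.6 / 243.5 × 100
= 76.2%


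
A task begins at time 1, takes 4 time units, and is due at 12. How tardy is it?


Completion = start + processing = 1 + 4 = 5
Tardiness = max(0, C - d) = max(0, 5 - 12)
= max(0, -7)
= 0


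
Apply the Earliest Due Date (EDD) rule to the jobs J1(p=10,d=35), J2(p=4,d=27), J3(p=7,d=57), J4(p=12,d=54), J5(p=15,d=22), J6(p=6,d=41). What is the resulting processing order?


EDD: sort by earliest due date
  J5: d=22, p=15
  J2: d=27, p=4
  J1: d=35, p=10
  J6: d=41, p=6
  J4: d=54, p=12
  J3: d=57, p=7
Order: J5 → J2 → J1 → J6 → J4 → J3


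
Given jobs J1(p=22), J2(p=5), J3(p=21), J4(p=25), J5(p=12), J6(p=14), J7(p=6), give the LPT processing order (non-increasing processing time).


LPT: sort by longest processing time first
  J4: p=25
  J1: p=22
  J3: p=21
  J6: p=14
  J5: p=12
  J7: p=6
  J2: p=5
Order: J4 → J1 → J3 → J6 → J5 → J7 → J2


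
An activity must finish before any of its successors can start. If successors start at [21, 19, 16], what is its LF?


LF = min of all successor start times
Successors start at: [21, 19, 16]
LF = min(21, 19, 16)
= 16


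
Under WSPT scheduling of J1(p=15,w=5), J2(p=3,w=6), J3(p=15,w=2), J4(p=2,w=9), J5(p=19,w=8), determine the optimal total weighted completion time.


WSPT order (by p/w): J4 → J2 → J5 → J1 → J3
  J4: C=2, w·C=9×2=18
  J2: C=5, w·C=6×5=30
  J5: C=24, w·C=8×24=192
  J1: C=39, w·C=5×39=195
  J3: C=54, w·C=2×54=108
Σ w·C = 543
= 543


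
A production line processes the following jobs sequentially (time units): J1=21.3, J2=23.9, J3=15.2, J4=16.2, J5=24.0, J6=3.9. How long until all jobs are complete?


Sequential makespan: sum all processing times
= 21.3 + 23.9 + 15.2 + 16.2 + 24.0 + 3.9
= 104.5 time units


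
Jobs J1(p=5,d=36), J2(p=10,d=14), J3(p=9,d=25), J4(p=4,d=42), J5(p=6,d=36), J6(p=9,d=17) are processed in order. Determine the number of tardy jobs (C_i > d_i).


Completion vs due date:
  J1: C=5, d=36 → on time
  J2: C=15, d=14 → TARDY
  J3: C=24, d=25 → on time
  J4: C=28, d=42 → on time
  J5: C=34, d=36 → on time
  J6: C=43, d=17 → TARDY
Tardy jobs: J2, J6
Count = 2


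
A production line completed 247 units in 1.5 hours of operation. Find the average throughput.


Throughput = units / time
= 247 / 1.5
= 164.7 units/hour


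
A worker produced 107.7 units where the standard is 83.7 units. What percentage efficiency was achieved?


Efficiency = (actual / standard) × 100
= (107.7 / 83.7) × 100
= 128.7%


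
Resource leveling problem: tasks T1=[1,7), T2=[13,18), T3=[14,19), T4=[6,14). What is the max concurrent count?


Check each time point for overlaps:
  t=6: 2 tasks active (T1, T4)
Max concurrent = 2


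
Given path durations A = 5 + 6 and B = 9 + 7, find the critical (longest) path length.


Path A: 5 + 6 = 11
Path B: 9 + 7 = 16
Critical path = longest = max(11, 16)
= 16 (Path B)


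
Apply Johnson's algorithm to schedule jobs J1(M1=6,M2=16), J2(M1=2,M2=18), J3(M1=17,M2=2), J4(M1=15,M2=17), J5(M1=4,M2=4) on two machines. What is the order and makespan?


Johnson's rule:
Group 1 (M1≤M2, sort by M1): ['J2', 'J5', 'J1', 'J4']
Group 2 (M1>M2, sort desc M2): ['J3']
Sequence: J2 → J5 → J1 → J4 → J3
Makespan calculation:
  J2: M1 done=2, M2 done=20
  J5: M1 done=6, M2 done=24
  J1: M1 done=12, M2 done=40
  J4: M1 done=27, M2 done=57
  J3: M1 done=44, M2 done=59
= Sequence: J2 → J5 → J1 → J4 → J3, Makespan: 59


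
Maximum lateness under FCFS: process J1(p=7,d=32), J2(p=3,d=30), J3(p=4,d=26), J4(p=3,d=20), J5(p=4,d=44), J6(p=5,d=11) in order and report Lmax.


Lateness per job (L = C - d):
  J1: C=7, d=32, L=-25
  J2: C=10, d=30, L=-20
  J3: C=14, d=26, L=-12
  J4: C=17, d=20, L=-3
  J5: C=21, d=44, L=-23
  J6: C=26, d=11, L=15
Lmax = max(-25, -20, -12, -3, -23, 15)
= 15


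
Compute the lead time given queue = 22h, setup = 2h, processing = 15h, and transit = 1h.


Lead time = queue + setup + processing + transit
= 22 + 2 + 15 + 1
= 40 hours


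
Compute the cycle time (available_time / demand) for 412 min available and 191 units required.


Cycle time = available time / demand
= 412 / 191
= 2.16 min/unit


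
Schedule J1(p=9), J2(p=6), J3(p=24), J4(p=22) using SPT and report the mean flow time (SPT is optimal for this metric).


SPT order: J2 → J1 → J4 → J3
Completion times:
  J2: C=6
  J1: C=15
  J4: C=37
  J3: C=61
Sum = 119, n = 4
Mean flow = 119/4
= 29.75


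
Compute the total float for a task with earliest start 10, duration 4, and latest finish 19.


EF = ES + duration = 10 + 4 = 14
LS = LF - duration = 19 - 4 = 15
Total Float = LF - EF = 19 - 14
(or LS - ES = 15 - 10)
= 5


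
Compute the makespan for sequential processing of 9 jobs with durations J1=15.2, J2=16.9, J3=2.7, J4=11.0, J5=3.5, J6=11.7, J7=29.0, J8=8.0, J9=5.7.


Sequential makespan: sum all processing times
= 15.2 + 16.9 + 2.7 + 11.0 + 3.5 + 11.7 + 29.0 + 8.0 + 5.7
= 103.7 time units


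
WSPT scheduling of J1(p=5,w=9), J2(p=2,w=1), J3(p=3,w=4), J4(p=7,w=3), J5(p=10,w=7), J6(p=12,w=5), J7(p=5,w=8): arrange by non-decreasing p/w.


WSPT (Smith's rule): sort by p/w ascending
  J1: p/w = 5/9 = 0.556
  J7: p/w = 5/8 = 0.625
  J3: p/w = 3/4 = 0.750
  J5: p/w = 10/7 = 1.429
  J2: p/w = 2/1 = 2.000
  J4: p/w = 7/3 = 2.333
  J6: p/w = 12/5 = 2.400
Order: J1 → J7 → J3 → J5 → J2 → J4 → J6


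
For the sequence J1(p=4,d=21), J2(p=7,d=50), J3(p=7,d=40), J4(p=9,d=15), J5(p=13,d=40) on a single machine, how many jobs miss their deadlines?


Completion vs due date:
  J1: C=4, d=21 → on time
  J2: C=11, d=50 → on time
  J3: C=18, d=40 → on time
  J4: C=27, d=15 → TARDY
  J5: C=40, d=40 → on time
Tardy jobs: J4
Count = 1


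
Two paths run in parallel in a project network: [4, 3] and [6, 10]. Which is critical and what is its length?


Path A: 4 + 3 = 7
Path B: 6 + 10 = 16
Critical path = longest = max(7, 16)
= 16 (Path B)


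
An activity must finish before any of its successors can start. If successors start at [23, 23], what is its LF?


LF = min of all successor start times
Successors start at: [23, 23]
LF = min(23, 23)
= 23


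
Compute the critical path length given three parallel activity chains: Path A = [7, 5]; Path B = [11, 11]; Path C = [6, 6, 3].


Path A: 7 + 5 = 12
Path B: 11 + 11 = 22
Path C: 6 + 6 + 3 = 15
Critical path = longest = max(12, 22, 15)
= 22 (Path B)


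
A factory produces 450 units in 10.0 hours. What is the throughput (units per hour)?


Throughput = units / time
= 450 / 10.0
= 45.0 units/hour


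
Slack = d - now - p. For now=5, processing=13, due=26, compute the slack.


Slack = due - current_time - processing
= 26 - 5 - 13
= 8


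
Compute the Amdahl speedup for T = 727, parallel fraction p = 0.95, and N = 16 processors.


Amdahl's law: T_p = T × ((1-p) + p/N)
= 727 × ((1-0.95) + 0.95/16)
= 727 × (0.05 + 0.0594)
= 727 × 0.1094
= 79.52
Speedup = 727/79.52
= 9.14×


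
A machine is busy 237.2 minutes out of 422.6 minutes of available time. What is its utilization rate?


Utilization = busy / total × 100
= 237.2 / 422.6 × 100
= 56.1%


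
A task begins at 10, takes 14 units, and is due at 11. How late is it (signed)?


Completion = 10 + 14 = 24
Lateness = C - d = 24 - 11
= 13


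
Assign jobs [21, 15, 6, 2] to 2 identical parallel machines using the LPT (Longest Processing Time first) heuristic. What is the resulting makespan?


Jobs (LPT sorted): [21, 15, 6, 2]
Machines: 2
  J=21 → Machine 1 (load: 0+21=21)
  J=15 → Machine 2 (load: 0+15=15)
  J=6 → Machine 2 (load: 15+6=21)
  J=2 → Machine 1 (load: 21+2=23)
Machine loads: [23, 21]
Makespan = max = 23 time units


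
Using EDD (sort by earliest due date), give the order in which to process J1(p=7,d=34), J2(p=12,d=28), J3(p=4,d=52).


EDD: sort by earliest due date
  J2: d=28, p=12
  J1: d=34, p=7
  J3: d=52, p=4
Order: J2 → J1 → J3


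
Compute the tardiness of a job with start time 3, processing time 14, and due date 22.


Completion = start + processing = 3 + 14 = 17
Tardiness = max(0, C - d) = max(0, 17 - 22)
= max(0, -5)
= 0


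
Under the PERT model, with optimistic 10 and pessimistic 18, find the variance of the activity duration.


σ² = ((p - o) / 6)² = (p - o)² / 36
= (18 - 10)² / 36
= 8² / 36
= 64 / 36
= 1.7778


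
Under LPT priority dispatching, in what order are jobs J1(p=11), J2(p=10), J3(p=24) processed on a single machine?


LPT: sort by longest processing time first
  J3: p=24
  J1: p=11
  J2: p=10
Order: J3 → J1 → J2


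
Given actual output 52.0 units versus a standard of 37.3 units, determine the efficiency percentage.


Efficiency = (actual / standard) × 100
= (52.0 / 37.3) × 100
= 139.4%


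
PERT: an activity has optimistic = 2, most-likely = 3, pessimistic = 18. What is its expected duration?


te = (o + 4m + p) / 6
= (2 + 4×3 + 18) / 6
= (2 + 12 + 18) / 6
= 32 / 6
= 5.33


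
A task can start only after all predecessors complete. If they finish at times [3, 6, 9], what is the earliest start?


ES = max of all predecessor completion times
Predecessors: [3, 6, 9]
ES = max(3, 6, 9)
= 9


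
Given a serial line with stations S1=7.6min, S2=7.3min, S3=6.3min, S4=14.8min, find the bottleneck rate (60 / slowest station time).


Bottleneck = longest station time
Station times: [7.6, 7.3, 6.3, 14.8]
Max = 14.8 min
Rate = 60 / 14.8
= 4.05 units/hour (bottleneck: 14.8min)


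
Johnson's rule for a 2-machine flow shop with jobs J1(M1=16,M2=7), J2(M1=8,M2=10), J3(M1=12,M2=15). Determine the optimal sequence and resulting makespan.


Johnson's rule:
Group 1 (M1≤M2, sort by M1): ['J2', 'J3']
Group 2 (M1>M2, sort desc M2): ['J1']
Sequence: J2 → J3 → J1
Makespan calculation:
  J2: M1 done=8, M2 done=18
  J3: M1 done=20, M2 done=35
  J1: M1 done=36, M2 done=43
= Sequence: J2 → J3 → J1, Makespan: 43


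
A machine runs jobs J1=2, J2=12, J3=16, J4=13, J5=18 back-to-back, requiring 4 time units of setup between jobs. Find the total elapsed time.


Makespan = Σ processing + (n-1) × setup
= (2 + 12 + 16 + 13 + 18) + (5-1)×4
= 61 + 16
= 77 time units


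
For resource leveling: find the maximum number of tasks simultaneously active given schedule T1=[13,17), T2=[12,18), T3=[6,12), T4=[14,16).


Check each time point for overlaps:
  t=14: 3 tasks active (T1, T2, T4)
Max concurrent = 3


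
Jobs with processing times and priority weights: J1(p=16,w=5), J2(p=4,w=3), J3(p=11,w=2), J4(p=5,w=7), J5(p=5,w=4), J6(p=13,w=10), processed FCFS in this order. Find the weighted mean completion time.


Completion times:
  J1: C=16, w×C=5×16=80
  J2: C=20, w×C=3×20=60
  J3: C=31, w×C=2×31=62
  J4: C=36, w×C=7×36=252
  J5: C=41, w×C=4×41=164
  J6: C=54, w×C=10×54=540
Sum w×C = 1158
Sum w = 31
Weighted avg = 1158/31
= 37.35


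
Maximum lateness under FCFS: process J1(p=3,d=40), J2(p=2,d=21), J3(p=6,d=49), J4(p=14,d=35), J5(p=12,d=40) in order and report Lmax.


Lateness per job (L = C - d):
  J1: C=3, d=40, L=-37
  J2: C=5, d=21, L=-16
  J3: C=11, d=49, L=-38
  J4: C=25, d=35, L=-10
  J5: C=37, d=40, L=-3
Lmax = max(-37, -16, -38, -10, -3)
= -3


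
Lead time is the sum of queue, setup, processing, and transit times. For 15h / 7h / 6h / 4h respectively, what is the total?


Lead time = queue + setup + processing + transit
= 15 + 7 + 6 + 4
= 32 hours


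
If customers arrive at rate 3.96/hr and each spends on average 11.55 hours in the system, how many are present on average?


Little's law: L = λ × W
= 3.96 × 11.55
= 45.74


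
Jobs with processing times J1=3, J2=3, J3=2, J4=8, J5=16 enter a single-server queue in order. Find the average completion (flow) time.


Completion times:
  J1: completes at 3
  J2: completes at 6
  J3: completes at 8
  J4: completes at 16
  J5: completes at 32
Sum = 65
Average = 65/5
= 13.00


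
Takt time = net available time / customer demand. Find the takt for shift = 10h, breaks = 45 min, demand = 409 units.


Available = 10×60 - 45 = 555 min
Takt time = 555 / 409
= 1.36 min/unit


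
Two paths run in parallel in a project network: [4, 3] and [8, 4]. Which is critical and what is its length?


Path A: 4 + 3 = 7
Path B: 8 + 4 = 12
Critical path = longest = max(7, 12)
= 12 (Path B)


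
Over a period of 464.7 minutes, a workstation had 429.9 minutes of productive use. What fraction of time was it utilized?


Utilization = busy / total × 100
= 429.9 / 464.7 × 100
= 92.5%


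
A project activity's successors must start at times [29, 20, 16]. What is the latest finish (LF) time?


LF = min of all successor start times
Successors start at: [29, 20, 16]
LF = min(29, 20, 16)
= 16


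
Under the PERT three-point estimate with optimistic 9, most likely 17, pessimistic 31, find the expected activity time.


te = (o + 4m + p) / 6
= (9 + 4×17 + 31) / 6
= (9 + 68 + 31) / 6
= 108 / 6
= 18.00


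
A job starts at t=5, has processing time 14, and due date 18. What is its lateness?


Completion = 5 + 14 = 19
Lateness = C - d = 19 - 18
= 1


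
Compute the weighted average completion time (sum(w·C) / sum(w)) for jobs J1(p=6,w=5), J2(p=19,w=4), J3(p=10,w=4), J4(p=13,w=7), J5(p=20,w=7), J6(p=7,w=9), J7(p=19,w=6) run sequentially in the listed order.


Completion times:
  J1: C=6, w×C=5×6=30
  J2: C=25, w×C=4×25=100
  J3: C=35, w×C=4×35=140
  J4: C=48, w×C=7×48=336
  J5: C=68, w×C=7×68=476
  J6: C=75, w×C=9×75=675
  J7: C=94, w×C=6×94=564
Sum w×C = 2321
Sum w = 42
Weighted avg = 2321/42
= 55.26


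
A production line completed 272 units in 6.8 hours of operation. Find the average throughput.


Throughput = units / time
= 272 / 6.8
= 40.0 units/hour


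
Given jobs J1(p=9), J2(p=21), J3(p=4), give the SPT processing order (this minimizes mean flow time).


SPT: sort by shortest processing time
  J3: p=4
  J1: p=9
  J2: p=21
Order: J3 → J1 → J2


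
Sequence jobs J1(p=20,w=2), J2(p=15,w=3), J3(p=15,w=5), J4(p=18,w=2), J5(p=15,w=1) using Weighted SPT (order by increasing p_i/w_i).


WSPT (Smith's rule): sort by p/w ascending
  J3: p/w = 15/5 = 3.000
  J2: p/w = 15/3 = 5.000
  J4: p/w = 18/2 = 9.000
  J1: p/w = 20/2 = 10.000
  J5: p/w = 15/1 = 15.000
Order: J3 → J2 → J4 → J1 → J5


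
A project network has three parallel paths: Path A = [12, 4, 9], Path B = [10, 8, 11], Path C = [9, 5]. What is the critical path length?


Path A: 12 + 4 + 9 = 25
Path B: 10 + 8 + 11 = 29
Path C: 9 + 5 = 14
Critical path = longest = max(25, 29, 14)
= 29 (Path B)


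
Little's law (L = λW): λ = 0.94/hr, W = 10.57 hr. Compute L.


Little's law: L = λ × W
= 0.94 × 10.57
= 9.94


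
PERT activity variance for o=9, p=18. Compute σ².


σ² = ((p - o) / 6)² = (p - o)² / 36
= (18 - 9)² / 36
= 9² / 36
= 81 / 36
= 2.2500


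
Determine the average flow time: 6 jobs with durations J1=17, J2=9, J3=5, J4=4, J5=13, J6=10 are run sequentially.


Completion times:
  J1: completes at 17
  J2: completes at 26
  J3: completes at 31
  J4: completes at 35
  J5: completes at 48
  J6: completes at 58
Sum = 215
Average = 215/6
= 35.83


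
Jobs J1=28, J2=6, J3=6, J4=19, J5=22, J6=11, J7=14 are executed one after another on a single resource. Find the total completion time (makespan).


Sequential makespan: sum all processing times
= 28 + 6 + 6 + 19 + 22 + 11 + 14
= 106 time units


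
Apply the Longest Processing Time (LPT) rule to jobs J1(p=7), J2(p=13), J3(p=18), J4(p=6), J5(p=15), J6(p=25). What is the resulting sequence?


LPT: sort by longest processing time first
  J6: p=25
  J3: p=18
  J5: p=15
  J2: p=13
  J1: p=7
  J4: p=6
Order: J6 → J3 → J5 → J2 → J1 → J4


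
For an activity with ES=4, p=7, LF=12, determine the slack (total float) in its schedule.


EF = ES + duration = 4 + 7 = 11
LS = LF - duration = 12 - 7 = 5
Total Float = LF - EF = 12 - 11
(or LS - ES = 5 - 4)
= 1


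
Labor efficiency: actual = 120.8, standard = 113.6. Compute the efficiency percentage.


Efficiency = (actual / standard) × 100
= (120.8 / 113.6) × 100
= 106.3%


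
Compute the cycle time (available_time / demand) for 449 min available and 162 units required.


Cycle time = available time / demand
= 449 / 162
= 2.77 min/unit


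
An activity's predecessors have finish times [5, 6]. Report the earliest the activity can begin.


ES = max of all predecessor completion times
Predecessors: [5, 6]
ES = max(5, 6)
= 6


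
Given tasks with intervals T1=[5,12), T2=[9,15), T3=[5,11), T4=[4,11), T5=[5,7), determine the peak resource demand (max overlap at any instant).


Check each time point for overlaps:
  t=5: 4 tasks active (T1, T3, T4, T5)
Max concurrent = 4


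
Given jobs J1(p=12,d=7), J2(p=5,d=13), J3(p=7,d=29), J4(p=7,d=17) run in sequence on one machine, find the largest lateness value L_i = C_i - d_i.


Lateness per job (L = C - d):
  J1: C=12, d=7, L=5
  J2: C=17, d=13, L=4
  J3: C=24, d=29, L=-5
  J4: C=31, d=17, L=14
Lmax = max(5, 4, -5, 14)
= 14


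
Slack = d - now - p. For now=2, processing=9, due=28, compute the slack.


Slack = due - current_time - processing
= 28 - 2 - 9
= 17


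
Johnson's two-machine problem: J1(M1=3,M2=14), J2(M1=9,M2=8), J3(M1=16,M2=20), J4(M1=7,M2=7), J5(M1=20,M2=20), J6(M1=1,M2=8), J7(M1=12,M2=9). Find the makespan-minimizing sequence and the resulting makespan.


Johnson's rule:
Group 1 (M1≤M2, sort by M1): ['J6', 'J1', 'J4', 'J3', 'J5']
Group 2 (M1>M2, sort desc M2): ['J7', 'J2']
Sequence: J6 → J1 → J4 → J3 → J5 → J7 → J2
Makespan calculation:
  J6: M1 done=1, M2 done=9
  J1: M1 done=4, M2 done=23
  J4: M1 done=11, M2 done=30
  J3: M1 done=27, M2 done=50
  J5: M1 done=47, M2 done=70
  J7: M1 done=59, M2 done=79
  J2: M1 done=68, M2 done=87
= Sequence: J6 → J1 → J4 → J3 → J5 → J7 → J2, Makespan: 87


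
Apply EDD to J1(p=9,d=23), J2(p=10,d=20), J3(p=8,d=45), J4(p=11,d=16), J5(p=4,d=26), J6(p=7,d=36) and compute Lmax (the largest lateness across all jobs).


EDD order: J4 → J2 → J1 → J5 → J6 → J3
Completion and lateness:
  J4: C=11, d=16, L=11-16=-5
  J2: C=21, d=20, L=21-20=1
  J1: C=30, d=23, L=30-23=7
  J5: C=34, d=26, L=34-26=8
  J6: C=41, d=36, L=41-36=5
  J3: C=49, d=45, L=49-45=4
Lmax = max(-5, 1, 7, 8, 5, 4)
= 8


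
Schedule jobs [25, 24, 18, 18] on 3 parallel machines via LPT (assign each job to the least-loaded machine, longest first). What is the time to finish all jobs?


Jobs (LPT sorted): [25, 24, 18, 18]
Machines: 3
  J=25 → Machine 1 (load: 0+25=25)
  J=24 → Machine 2 (load: 0+24=24)
  J=18 → Machine 3 (load: 0+18=18)
  J=18 → Machine 3 (load: 18+18=36)
Machine loads: [25, 24, 36]
Makespan = max = 36 time units


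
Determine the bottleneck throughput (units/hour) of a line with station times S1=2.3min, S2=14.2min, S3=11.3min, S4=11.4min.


Bottleneck = longest station time
Station times: [2.3, 14.2, 11.3, 11.4]
Max = 14.2 min
Rate = 60 / 14.2
= 4.23 units/hour (bottleneck: 14.2min)


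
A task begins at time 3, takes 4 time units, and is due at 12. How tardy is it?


Completion = start + processing = 3 + 4 = 7
Tardiness = max(0, C - d) = max(0, 7 - 12)
= max(0, -5)
= 0


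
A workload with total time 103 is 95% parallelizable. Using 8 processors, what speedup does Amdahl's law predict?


Amdahl's law: T_p = T × ((1-p) + p/N)
= 103 × ((1-0.95) + 0.95/8)
= 103 × (0.05 + 0.1187)
= 103 × 0.1688
= 17.38
Speedup = 103/17.38
= 5.93×


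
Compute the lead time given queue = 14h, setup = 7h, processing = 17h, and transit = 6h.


Lead time = queue + setup + processing + transit
= 14 + 7 + 17 + 6
= 44 hours


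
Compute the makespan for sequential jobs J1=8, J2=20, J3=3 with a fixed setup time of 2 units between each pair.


Makespan = Σ processing + (n-1) × setup
= (8 + 20 + 3) + (3-1)×2
= 31 + 4
= 35 time units


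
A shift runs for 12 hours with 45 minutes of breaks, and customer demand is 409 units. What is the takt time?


Available = 12×60 - 45 = 675 min
Takt time = 675 / 409
= 1.65 min/unit


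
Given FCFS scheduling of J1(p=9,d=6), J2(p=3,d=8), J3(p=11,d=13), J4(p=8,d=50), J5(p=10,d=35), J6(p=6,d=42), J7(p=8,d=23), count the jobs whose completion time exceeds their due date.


Completion vs due date:
  J1: C=9, d=6 → TARDY
  J2: C=12, d=8 → TARDY
  J3: C=23, d=13 → TARDY
  J4: C=31, d=50 → on time
  J5: C=41, d=35 → TARDY
  J6: C=47, d=42 → TARDY
  J7: C=55, d=23 → TARDY
Tardy jobs: J1, J2, J3, J5, J6, J7
Count = 6


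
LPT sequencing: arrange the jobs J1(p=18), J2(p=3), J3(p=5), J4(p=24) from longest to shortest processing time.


LPT: sort by longest processing time first
  J4: p=24
  J1: p=18
  J3: p=5
  J2: p=3
Order: J4 → J1 → J3 → J2


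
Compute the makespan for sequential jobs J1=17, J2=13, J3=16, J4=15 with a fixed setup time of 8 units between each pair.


Makespan = Σ processing + (n-1) × setup
= (17 + 13 + 16 + 15) + (4-1)×8
= 61 + 24
= 85 time units


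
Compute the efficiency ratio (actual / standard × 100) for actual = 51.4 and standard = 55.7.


Efficiency = (actual / standard) × 100
= (51.4 / 55.7) × 100
= 92.3%


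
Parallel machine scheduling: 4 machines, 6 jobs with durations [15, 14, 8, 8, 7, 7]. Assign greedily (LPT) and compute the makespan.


Jobs (LPT sorted): [15, 14, 8, 8, 7, 7]
Machines: 4
  J=15 → Machine 1 (load: 0+15=15)
  J=14 → Machine 2 (load: 0+14=14)
  J=8 → Machine 3 (load: 0+8=8)
  J=8 → Machine 4 (load: 0+8=8)
  J=7 → Machine 3 (load: 8+7=15)
  J=7 → Machine 4 (load: 8+7=15)
Machine loads: [15, 14, 15, 15]
Makespan = max = 15 time units


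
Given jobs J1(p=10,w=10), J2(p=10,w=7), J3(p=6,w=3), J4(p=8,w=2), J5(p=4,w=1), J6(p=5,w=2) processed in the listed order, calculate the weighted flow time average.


Completion times:
  J1: C=10, w×C=10×10=100
  J2: C=20, w×C=7×20=140
  J3: C=26, w×C=3×26=78
  J4: C=34, w×C=2×34=68
  J5: C=38, w×C=1×38=38
  J6: C=43, w×C=2×43=86
Sum w×C = 510
Sum w = 25
Weighted avg = 510/25
= 20.40


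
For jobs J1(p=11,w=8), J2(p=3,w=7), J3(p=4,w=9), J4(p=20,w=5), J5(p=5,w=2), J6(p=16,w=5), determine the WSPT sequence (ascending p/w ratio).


WSPT (Smith's rule): sort by p/w ascending
  J2: p/w = 3/7 = 0.429
  J3: p/w = 4/9 = 0.444
  J1: p/w = 11/8 = 1.375
  J5: p/w = 5/2 = 2.500
  J6: p/w = 16/5 = 3.200
  J4: p/w = 20/5 = 4.000
Order: J2 → J3 → J1 → J5 → J6 → J4


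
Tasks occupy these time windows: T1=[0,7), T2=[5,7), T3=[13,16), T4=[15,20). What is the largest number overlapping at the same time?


Check each time point for overlaps:
  t=5: 2 tasks active (T1, T2)
Max concurrent = 2


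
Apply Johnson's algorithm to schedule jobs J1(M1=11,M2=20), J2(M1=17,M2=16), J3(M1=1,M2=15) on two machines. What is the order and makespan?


Johnson's rule:
Group 1 (M1≤M2, sort by M1): ['J3', 'J1']
Group 2 (M1>M2, sort desc M2): ['J2']
Sequence: J3 → J1 → J2
Makespan calculation:
  J3: M1 done=1, M2 done=16
  J1: M1 done=12, M2 done=36
  J2: M1 done=29, M2 done=52
= Sequence: J3 → J1 → J2, Makespan: 52


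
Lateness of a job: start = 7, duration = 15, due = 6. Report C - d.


Completion = 7 + 15 = 22
Lateness = C - d = 22 - 6
= 16


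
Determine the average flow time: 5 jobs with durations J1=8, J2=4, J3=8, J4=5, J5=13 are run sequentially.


Completion times:
  J1: completes at 8
  J2: completes at 12
  J3: completes at 20
  J4: completes at 25
  J5: completes at 38
Sum = 103
Average = 103/5
= 20.60


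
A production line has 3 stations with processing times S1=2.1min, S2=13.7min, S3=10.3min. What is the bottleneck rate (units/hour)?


Bottleneck = longest station time
Station times: [2.1, 13.7, 10.3]
Max = 13.7 min
Rate = 60 / 13.7
= 4.38 units/hour (bottleneck: 13.7min)


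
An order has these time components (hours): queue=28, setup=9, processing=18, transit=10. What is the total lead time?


Lead time = queue + setup + processing + transit
= 28 + 9 + 18 + 10
= 65 hours


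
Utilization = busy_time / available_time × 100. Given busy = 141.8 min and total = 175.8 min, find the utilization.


Utilization = busy / total × 100
= 141.8 / 175.8 × 100
= 80.7%


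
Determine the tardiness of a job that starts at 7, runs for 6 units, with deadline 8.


Completion = start + processing = 7 + 6 = 13
Tardiness = max(0, C - d) = max(0, 13 - 8)
= max(0, 5)
= 5


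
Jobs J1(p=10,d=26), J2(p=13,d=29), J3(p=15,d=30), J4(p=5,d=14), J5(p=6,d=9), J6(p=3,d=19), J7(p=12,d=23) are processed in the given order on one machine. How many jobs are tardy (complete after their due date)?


Completion vs due date:
  J1: C=10, d=26 → on time
  J2: C=23, d=29 → on time
  J3: C=38, d=30 → TARDY
  J4: C=43, d=14 → TARDY
  J5: C=49, d=9 → TARDY
  J6: C=52, d=19 → TARDY
  J7: C=64, d=23 → TARDY
Tardy jobs: J3, J4, J5, J6, J7
Count = 5


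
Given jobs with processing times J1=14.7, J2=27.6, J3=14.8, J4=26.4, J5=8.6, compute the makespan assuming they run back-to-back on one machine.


Sequential makespan: sum all processing times
= 14.7 + 27.6 + 14.8 + 26.4 + 8.6
= 92.1 time units


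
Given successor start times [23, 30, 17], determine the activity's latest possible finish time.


LF = min of all successor start times
Successors start at: [23, 30, 17]
LF = min(23, 30, 17)
= 17


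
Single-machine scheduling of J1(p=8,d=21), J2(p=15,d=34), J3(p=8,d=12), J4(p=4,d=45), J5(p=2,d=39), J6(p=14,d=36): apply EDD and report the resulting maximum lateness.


EDD order: J3 → J1 → J2 → J6 → J5 → J4
Completion and lateness:
  J3: C=8, d=12, L=8-12=-4
  J1: C=16, d=21, L=16-21=-5
  J2: C=31, d=34, L=31-34=-3
  J6: C=45, d=36, L=45-36=9
  J5: C=47, d=39, L=47-39=8
  J4: C=51, d=45, L=51-45=6
Lmax = max(-4, -5, -3, 9, 8, 6)
= 9


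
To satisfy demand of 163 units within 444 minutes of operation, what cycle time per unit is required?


Cycle time = available time / demand
= 444 / 163
= 2.72 min/unit


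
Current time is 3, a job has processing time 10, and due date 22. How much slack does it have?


Slack = due - current_time - processing
= 22 - 3 - 10
= 9


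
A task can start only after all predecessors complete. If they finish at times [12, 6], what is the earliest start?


ES = max of all predecessor completion times
Predecessors: [12, 6]
ES = max(12, 6)
= 12


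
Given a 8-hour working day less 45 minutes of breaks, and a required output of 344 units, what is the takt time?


Available = 8×60 - 45 = 435 min
Takt time = 435 / 344
= 1.26 min/unit


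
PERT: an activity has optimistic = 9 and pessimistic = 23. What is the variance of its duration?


σ² = ((p - o) / 6)² = (p - o)² / 36
= (23 - 9)² / 36
= 14² / 36
= 196 / 36
= 5.4444


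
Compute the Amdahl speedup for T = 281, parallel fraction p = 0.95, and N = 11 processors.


Amdahl's law: T_p = T × ((1-p) + p/N)
= 281 × ((1-0.95) + 0.95/11)
= 281 × (0.05 + 0.0864)
= 281 × 0.1364
= 38.32
Speedup = 281/38.32
= 7.33×


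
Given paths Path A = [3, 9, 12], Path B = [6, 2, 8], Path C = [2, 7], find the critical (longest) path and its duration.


Path A: 3 + 9 + 12 = 24
Path B: 6 + 2 + 8 = 16
Path C: 2 + 7 = 9
Critical path = longest = max(24, 16, 9)
= 24 (Path A)


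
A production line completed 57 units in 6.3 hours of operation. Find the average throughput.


Throughput = units / time
= 57 / 6.3
= 9.0 units/hour


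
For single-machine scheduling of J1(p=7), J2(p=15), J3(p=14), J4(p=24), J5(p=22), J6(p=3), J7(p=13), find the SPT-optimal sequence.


SPT: sort by shortest processing time
  J6: p=3
  J1: p=7
  J7: p=13
  J3: p=14
  J2: p=15
  J5: p=22
  J4: p=24
Order: J6 → J1 → J7 → J3 → J2 → J5 → J4


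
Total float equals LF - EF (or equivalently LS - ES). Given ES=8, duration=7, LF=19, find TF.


EF = ES + duration = 8 + 7 = 15
LS = LF - duration = 19 - 7 = 12
Total Float = LF - EF = 19 - 15
(or LS - ES = 12 - 8)
= 4


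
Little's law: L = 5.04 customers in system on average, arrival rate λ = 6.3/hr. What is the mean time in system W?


Little's law: L = λW → W = L / λ
= 5.04 / 6.3
= 0.80 hours


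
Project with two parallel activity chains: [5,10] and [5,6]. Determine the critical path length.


Path A: 5 + 10 = 15
Path B: 5 + 6 = 11
Critical path = longest = max(15, 11)
= 15 (Path A)


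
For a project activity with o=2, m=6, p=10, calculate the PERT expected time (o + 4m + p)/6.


te = (o + 4m + p) / 6
= (2 + 4×6 + 10) / 6
= (2 + 24 + 10) / 6
= 36 / 6
= 6.00


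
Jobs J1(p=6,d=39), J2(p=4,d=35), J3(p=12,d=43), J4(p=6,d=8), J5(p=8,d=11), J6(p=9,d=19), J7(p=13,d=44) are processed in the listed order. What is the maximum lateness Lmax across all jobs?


Lateness per job (L = C - d):
  J1: C=6, d=39, L=-33
  J2: C=10, d=35, L=-25
  J3: C=22, d=43, L=-21
  J4: C=28, d=8, L=20
  J5: C=36, d=11, L=25
  J6: C=45, d=19, L=26
  J7: C=58, d=44, L=14
Lmax = max(-33, -25, -21, 20, 25, 26, 14)
= 26


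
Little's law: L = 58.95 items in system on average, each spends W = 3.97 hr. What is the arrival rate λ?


Little's law: L = λW → λ = L / W
= 58.95 / 3.97
= 14.85 per hour


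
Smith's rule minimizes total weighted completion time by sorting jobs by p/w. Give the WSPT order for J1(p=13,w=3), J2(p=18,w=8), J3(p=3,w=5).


WSPT (Smith's rule): sort by p/w ascending
  J3: p/w = 3/5 = 0.600
  J2: p/w = 18/8 = 2.250
  J1: p/w = 13/3 = 4.333
Order: J3 → J2 → J1


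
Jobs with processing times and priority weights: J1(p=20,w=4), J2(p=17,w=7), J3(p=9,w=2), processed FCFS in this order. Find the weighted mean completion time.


Completion times:
  J1: C=20, w×C=4×20=80
  J2: C=37, w×C=7×37=259
  J3: C=46, w×C=2×46=92
Sum w×C = 431
Sum w = 13
Weighted avg = 431/13
= 33.15


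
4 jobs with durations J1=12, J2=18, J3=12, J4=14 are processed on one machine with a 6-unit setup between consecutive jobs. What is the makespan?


Makespan = Σ processing + (n-1) × setup
= (12 + 18 + 12 + 14) + (4-1)×6
= 56 + 18
= 74 time units


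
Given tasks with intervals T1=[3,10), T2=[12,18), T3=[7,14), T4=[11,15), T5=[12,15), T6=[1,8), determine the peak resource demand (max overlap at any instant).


Check each time point for overlaps:
  t=12: 4 tasks active (T2, T3, T4, T5)
Max concurrent = 4


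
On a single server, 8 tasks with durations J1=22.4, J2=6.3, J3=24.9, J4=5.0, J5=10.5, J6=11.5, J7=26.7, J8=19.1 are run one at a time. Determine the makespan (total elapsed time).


Sequential makespan: sum all processing times
= 22.4 + 6.3 + 24.9 + 5.0 + 10.5 + 11.5 + 26.7 + 19.1
= 126.4 time units


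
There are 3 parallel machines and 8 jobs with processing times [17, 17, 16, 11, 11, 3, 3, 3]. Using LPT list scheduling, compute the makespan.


Jobs (LPT sorted): [17, 17, 16, 11, 11, 3, 3, 3]
Machines: 3
  J=17 → Machine 1 (load: 0+17=17)
  J=17 → Machine 2 (load: 0+17=17)
  J=16 → Machine 3 (load: 0+16=16)
  J=11 → Machine 3 (load: 16+11=27)
  J=11 → Machine 1 (load: 17+11=28)
  J=3 → Machine 2 (load: 17+3=20)
  J=3 → Machine 2 (load: 20+3=23)
  J=3 → Machine 2 (load: 23+3=26)
Machine loads: [28, 26, 27]
Makespan = max = 28 time units


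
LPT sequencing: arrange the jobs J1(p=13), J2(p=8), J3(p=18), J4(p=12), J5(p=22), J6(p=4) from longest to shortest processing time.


LPT: sort by longest processing time first
  J5: p=22
  J3: p=18
  J1: p=13
  J4: p=12
  J2: p=8
  J6: p=4
Order: J5 → J3 → J1 → J4 → J2 → J6


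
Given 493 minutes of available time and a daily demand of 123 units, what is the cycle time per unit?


Cycle time = available time / demand
= 493 / 123
= 4.01 min/unit


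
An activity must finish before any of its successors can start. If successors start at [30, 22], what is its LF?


LF = min of all successor start times
Successors start at: [30, 22]
LF = min(30, 22)
= 22


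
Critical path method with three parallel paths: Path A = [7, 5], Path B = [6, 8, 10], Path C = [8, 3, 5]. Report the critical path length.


Path A: 7 + 5 = 12
Path B: 6 + 8 + 10 = 24
Path C: 8 + 3 + 5 = 16
Critical path = longest = max(12, 24, 16)
= 24 (Path B)


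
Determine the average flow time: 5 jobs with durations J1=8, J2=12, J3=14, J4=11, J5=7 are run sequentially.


Completion times:
  J1: completes at 8
  J2: completes at 20
  J3: completes at 34
  J4: completes at 45
  J5: completes at 52
Sum = 159
Average = 159/5
= 31.80


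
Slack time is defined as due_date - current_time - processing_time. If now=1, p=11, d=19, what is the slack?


Slack = due - current_time - processing
= 19 - 1 - 11
= 7


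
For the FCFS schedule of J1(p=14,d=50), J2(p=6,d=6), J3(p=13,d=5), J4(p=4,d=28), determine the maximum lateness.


Lateness per job (L = C - d):
  J1: C=14, d=50, L=-36
  J2: C=20, d=6, L=14
  J3: C=33, d=5, L=28
  J4: C=37, d=28, L=9
Lmax = max(-36, 14, 28, 9)
= 28


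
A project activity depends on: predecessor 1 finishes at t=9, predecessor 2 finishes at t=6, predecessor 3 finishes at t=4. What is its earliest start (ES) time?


ES = max of all predecessor completion times
Predecessors: [9, 6, 4]
ES = max(9, 6, 4)
= 9


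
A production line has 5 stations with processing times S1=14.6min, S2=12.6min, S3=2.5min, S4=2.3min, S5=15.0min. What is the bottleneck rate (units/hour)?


Bottleneck = longest station time
Station times: [14.6, 12.6, 2.5, 2.3, 15.0]
Max = 15.0 min
Rate = 60 / 15.0
= 4.00 units/hour (bottleneck: 15.0min)


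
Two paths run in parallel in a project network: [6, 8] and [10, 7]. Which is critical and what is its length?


Path A: 6 + 8 = 14
Path B: 10 + 7 = 17
Critical path = longest = max(14, 17)
= 17 (Path B)


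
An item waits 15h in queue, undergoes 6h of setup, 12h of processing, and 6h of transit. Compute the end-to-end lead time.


Lead time = queue + setup + processing + transit
= 15 + 6 + 12 + 6
= 39 hours


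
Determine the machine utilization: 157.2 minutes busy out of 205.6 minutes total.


Utilization = busy / total × 100
= 157.2 / 205.6 × 100
= 76.5%


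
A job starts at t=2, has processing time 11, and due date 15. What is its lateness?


Completion = 2 + 11 = 13
Lateness = C - d = 13 - 15
= -2


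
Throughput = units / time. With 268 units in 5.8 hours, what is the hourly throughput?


Throughput = units / time
= 268 / 5.8
= 46.2 units/hour


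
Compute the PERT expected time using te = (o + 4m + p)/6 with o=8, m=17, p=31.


te = (o + 4m + p) / 6
= (8 + 4×17 + 31) / 6
= (8 + 68 + 31) / 6
= 107 / 6
= 17.83


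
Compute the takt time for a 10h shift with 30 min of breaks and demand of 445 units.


Available = 10×60 - 30 = 570 min
Takt time = 570 / 445
= 1.28 min/unit


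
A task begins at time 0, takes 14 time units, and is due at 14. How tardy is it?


Completion = start + processing = 0 + 14 = 14
Tardiness = max(0, C - d) = max(0, 14 - 14)
= max(0, 0)
= 0


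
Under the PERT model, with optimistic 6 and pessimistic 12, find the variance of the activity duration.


σ² = ((p - o) / 6)² = (p - o)² / 36
= (12 - 6)² / 36
= 6² / 36
= 36 / 36
= 1.0000


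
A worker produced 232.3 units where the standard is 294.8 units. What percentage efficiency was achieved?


Efficiency = (actual / standard) × 100
= (232.3 / 294.8) × 100
= 78.8%


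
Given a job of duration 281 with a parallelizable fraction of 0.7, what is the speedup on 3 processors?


Amdahl's law: T_p = T × ((1-p) + p/N)
= 281 × ((1-0.7) + 0.7/3)
= 281 × (0.30 + 0.2333)
= 281 × 0.5333
= 149.87
Speedup = 281/149.87
= 1.88×


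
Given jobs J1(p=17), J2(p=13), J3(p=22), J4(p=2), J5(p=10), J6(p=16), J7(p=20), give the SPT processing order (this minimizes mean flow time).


SPT: sort by shortest processing time
  J4: p=2
  J5: p=10
  J2: p=13
  J6: p=16
  J1: p=17
  J7: p=20
  J3: p=22
Order: J4 → J5 → J2 → J6 → J1 → J7 → J3


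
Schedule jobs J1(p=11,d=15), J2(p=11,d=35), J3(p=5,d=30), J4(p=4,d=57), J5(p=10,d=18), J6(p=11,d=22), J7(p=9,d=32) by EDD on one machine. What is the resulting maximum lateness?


EDD order: J1 → J5 → J6 → J3 → J7 → J2 → J4
Completion and lateness:
  J1: C=11, d=15, L=11-15=-4
  J5: C=21, d=18, L=21-18=3
  J6: C=32, d=22, L=32-22=10
  J3: C=37, d=30, L=37-30=7
  J7: C=46, d=32, L=46-32=14
  J2: C=57, d=35, L=57-35=22
  J4: C=61, d=57, L=61-57=4
Lmax = max(-4, 3, 10, 7, 14, 22, 4)
= 22


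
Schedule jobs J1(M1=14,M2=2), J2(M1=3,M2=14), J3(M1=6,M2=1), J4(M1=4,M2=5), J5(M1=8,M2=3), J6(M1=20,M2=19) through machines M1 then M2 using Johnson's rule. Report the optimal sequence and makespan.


Johnson's rule:
Group 1 (M1≤M2, sort by M1): ['J2', 'J4']
Group 2 (M1>M2, sort desc M2): ['J6', 'J5', 'J1', 'J3']
Sequence: J2 → J4 → J6 → J5 → J1 → J3
Makespan calculation:
  J2: M1 done=3, M2 done=17
  J4: M1 done=7, M2 done=22
  J6: M1 done=27, M2 done=46
  J5: M1 done=35, M2 done=49
  J1: M1 done=49, M2 done=51
  J3: M1 done=55, M2 done=56
= Sequence: J2 → J4 → J6 → J5 → J1 → J3, Makespan: 56


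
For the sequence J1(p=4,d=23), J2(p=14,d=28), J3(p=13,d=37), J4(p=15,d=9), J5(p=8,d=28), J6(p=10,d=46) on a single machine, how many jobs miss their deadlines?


Completion vs due date:
  J1: C=4, d=23 → on time
  J2: C=18, d=28 → on time
  J3: C=31, d=37 → on time
  J4: C=46, d=9 → TARDY
  J5: C=54, d=28 → TARDY
  J6: C=64, d=46 → TARDY
Tardy jobs: J4, J5, J6
Count = 3


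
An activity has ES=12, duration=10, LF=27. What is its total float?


EF = ES + duration = 12 + 10 = 22
LS = LF - duration = 27 - 10 = 17
Total Float = LF - EF = 27 - 22
(or LS - ES = 17 - 12)
= 5
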